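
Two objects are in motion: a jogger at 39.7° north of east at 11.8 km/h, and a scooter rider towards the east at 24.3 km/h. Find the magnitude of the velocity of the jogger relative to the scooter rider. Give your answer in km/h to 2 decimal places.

Taking east as x and north as y: jogger velocity = (9.079, 7.537) km/h; scooter rider velocity = (24.300, 0.000) km/h.
Velocity of jogger relative to scooter rider = (9.079, 7.537) − (24.300, 0.000) = (-15.221, 7.537) km/h.
Magnitude = |(-15.221, 7.537)| = 16.985 km/h.

16.99 km/h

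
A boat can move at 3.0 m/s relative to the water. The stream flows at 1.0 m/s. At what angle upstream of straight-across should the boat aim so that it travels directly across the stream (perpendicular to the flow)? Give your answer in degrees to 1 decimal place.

To cancel the current, the upstream component of the boat's velocity must equal the flow: 3.0 sin θ = 1.0.
sin θ = 1.0 / 3.0 = 0.3333.
θ = arcsin(0.3333) = 19.471°.

19.5°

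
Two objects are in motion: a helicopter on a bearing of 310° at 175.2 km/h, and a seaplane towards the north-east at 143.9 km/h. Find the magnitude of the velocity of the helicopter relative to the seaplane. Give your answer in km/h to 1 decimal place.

Taking east as x and north as y: helicopter velocity = (-134.211, 112.616) km/h; seaplane velocity = (101.753, 101.753) km/h.
Velocity of helicopter relative to seaplane = (-134.211, 112.616) − (101.753, 101.753) = (-235.964, 10.864) km/h.
Magnitude = |(-235.964, 10.864)| = 236.214 km/h.

236.2 km/h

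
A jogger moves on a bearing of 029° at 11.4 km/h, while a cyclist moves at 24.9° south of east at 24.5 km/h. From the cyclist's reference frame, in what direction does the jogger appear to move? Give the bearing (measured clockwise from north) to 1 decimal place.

320.5°

Taking east as x and north as y: jogger velocity = (5.527, 9.971) km/h; cyclist velocity = (22.223, -10.315) km/h.
Velocity of jogger relative to cyclist = (5.527, 9.971) − (22.223, -10.315) = (-16.696, 20.286) km/h.
Bearing = atan2(-16.70, 20.29) = 320.55° clockwise from north.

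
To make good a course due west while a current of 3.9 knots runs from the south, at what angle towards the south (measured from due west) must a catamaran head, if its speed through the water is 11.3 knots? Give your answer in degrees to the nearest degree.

20°

The current pushes perpendicular to the desired track; the heading must have a component into the current equal to 3.9 knots: 11.3 sin θ = 3.9.
sin θ = 0.3451, so θ = 20.190°.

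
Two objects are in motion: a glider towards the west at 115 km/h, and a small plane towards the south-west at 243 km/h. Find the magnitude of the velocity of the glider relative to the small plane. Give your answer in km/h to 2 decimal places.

180.98 km/h

Taking east as x and north as y: glider velocity = (-115.000, 0.000) km/h; small plane velocity = (-171.827, -171.827) km/h.
Velocity of glider relative to small plane = (-115.000, 0.000) − (-171.827, -171.827) = (56.827, 171.827) km/h.
Magnitude = |(56.827, 171.827)| = 180.980 km/h.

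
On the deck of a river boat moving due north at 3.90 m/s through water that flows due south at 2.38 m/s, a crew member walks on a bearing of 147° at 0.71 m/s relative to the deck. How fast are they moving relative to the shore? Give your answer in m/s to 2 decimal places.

1.00 m/s

In east/north components (m/s): crew member relative to river boat = (0.387, -0.595); river boat relative to water = (0.000, 3.900); water relative to ground = (0.000, -2.380).
Sum = (0.387, 0.925) m/s.
Speed = |(0.387, 0.925)| = 1.002 m/s.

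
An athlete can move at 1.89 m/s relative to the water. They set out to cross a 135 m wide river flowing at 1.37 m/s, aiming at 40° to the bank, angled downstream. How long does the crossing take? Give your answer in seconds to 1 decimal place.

111.1 s

The component of the athlete's velocity perpendicular to the bank is 1.89 × sin 40° = 1.215 m/s.
The flow acts along the bank and has no component across it.
Time = 135 / 1.215 = 111.123 s.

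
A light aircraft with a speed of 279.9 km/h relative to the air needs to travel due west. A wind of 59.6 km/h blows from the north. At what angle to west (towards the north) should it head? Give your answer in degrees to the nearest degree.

The wind pushes perpendicular to the desired track; the heading must have a component into the wind equal to 59.6 km/h: 279.9 sin θ = 59.6.
sin θ = 0.2129, so θ = 12.294°.

12°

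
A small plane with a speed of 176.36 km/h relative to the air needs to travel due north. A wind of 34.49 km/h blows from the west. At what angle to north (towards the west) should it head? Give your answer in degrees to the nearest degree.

11°

The wind pushes perpendicular to the desired track; the heading must have a component into the wind equal to 34.49 km/h: 176.36 sin θ = 34.49.
sin θ = 0.1956, so θ = 11.278°.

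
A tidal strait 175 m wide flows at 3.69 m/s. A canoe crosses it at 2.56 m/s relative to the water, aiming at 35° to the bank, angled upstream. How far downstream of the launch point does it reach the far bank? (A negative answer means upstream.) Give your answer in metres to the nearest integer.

Perpendicular speed = 1.468 m/s; crossing time = 175 / 1.468 = 119.181 s.
Net downstream speed = 1.593 m/s.
Drift = 1.593 × 119.181 = 189.852 m (downstream).

190 m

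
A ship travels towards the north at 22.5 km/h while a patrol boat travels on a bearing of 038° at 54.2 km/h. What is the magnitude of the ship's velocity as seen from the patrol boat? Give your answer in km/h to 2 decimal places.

Taking east as x and north as y: ship velocity = (0.000, 22.500) km/h; patrol boat velocity = (33.369, 42.710) km/h.
Velocity of ship relative to patrol boat = (0.000, 22.500) − (33.369, 42.710) = (-33.369, -20.210) km/h.
Magnitude = |(-33.369, -20.210)| = 39.012 km/h.

39.01 km/h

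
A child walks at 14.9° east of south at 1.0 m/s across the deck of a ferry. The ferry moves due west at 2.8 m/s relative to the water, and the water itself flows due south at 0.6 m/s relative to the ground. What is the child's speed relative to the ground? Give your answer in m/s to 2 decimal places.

In east/north components (m/s): child relative to ferry = (0.257, -0.966); ferry relative to water = (-2.800, 0.000); water relative to ground = (0.000, -0.600).
Sum = (-2.543, -1.566) m/s.
Speed = |(-2.543, -1.566)| = 2.987 m/s.

2.99 m/s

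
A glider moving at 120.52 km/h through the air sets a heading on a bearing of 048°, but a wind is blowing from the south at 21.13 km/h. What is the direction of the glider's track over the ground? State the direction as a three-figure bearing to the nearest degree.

Taking east as x and north as y: velocity relative to the air = (89.564, 80.644) km/h; the air relative to ground = (0.000, 21.130) km/h.
Velocity relative to ground = (89.564, 80.644) + (0.000, 21.130) = (89.564, 101.774) km/h.
Bearing = atan2(89.56, 101.77) = 41.35° clockwise from north.

041°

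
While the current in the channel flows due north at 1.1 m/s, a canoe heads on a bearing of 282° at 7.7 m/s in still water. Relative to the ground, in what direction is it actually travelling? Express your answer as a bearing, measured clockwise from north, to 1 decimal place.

Taking east as x and north as y: velocity relative to the water = (-7.532, 1.601) m/s; the water relative to ground = (0.000, 1.100) m/s.
Velocity relative to ground = (-7.532, 1.601) + (0.000, 1.100) = (-7.532, 2.701) m/s.
Bearing = atan2(-7.53, 2.70) = 289.73° clockwise from north.

289.7°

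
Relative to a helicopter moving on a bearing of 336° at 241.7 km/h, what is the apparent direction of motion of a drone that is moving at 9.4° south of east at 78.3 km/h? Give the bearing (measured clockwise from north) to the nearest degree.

Taking east as x and north as y: drone velocity = (77.249, -12.788) km/h; helicopter velocity = (-98.308, 220.804) km/h.
Velocity of drone relative to helicopter = (77.249, -12.788) − (-98.308, 220.804) = (175.557, -233.592) km/h.
Bearing = atan2(175.56, -233.59) = 143.07° clockwise from north.

143°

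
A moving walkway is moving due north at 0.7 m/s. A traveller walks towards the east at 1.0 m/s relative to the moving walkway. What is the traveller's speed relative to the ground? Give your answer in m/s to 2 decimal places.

1.22 m/s

Taking east as x and north as y: moving walkway velocity = (0.000, 0.700) m/s; traveller velocity relative to moving walkway = (1.000, 0.000) m/s.
Velocity relative to ground = (0.000, 0.700) + (1.000, 0.000) = (1.000, 0.700) m/s.
Speed = |(1.000, 0.700)| = 1.221 m/s.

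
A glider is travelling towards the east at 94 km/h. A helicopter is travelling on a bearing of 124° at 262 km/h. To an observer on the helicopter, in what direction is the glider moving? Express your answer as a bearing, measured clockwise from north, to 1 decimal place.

319.9°

Taking east as x and north as y: glider velocity = (94.000, 0.000) km/h; helicopter velocity = (217.208, -146.509) km/h.
Velocity of glider relative to helicopter = (94.000, 0.000) − (217.208, -146.509) = (-123.208, 146.509) km/h.
Bearing = atan2(-123.21, 146.51) = 319.94° clockwise from north.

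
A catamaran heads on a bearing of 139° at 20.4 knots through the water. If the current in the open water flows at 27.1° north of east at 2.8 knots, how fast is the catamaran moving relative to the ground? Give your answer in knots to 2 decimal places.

Taking east as x and north as y: velocity relative to the water = (13.384, -15.396) knots; the water relative to ground = (2.493, 1.276) knots.
Velocity relative to ground = (13.384, -15.396) + (2.493, 1.276) = (15.876, -14.121) knots.
Speed = |(15.876, -14.121)| = 21.247 knots.

21.25 knots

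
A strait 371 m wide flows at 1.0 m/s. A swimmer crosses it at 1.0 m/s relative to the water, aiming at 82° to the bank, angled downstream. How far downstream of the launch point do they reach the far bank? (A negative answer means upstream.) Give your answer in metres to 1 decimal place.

426.8 m

Perpendicular speed = 0.990 m/s; crossing time = 371 / 0.990 = 374.646 s.
Net downstream speed = 1.139 m/s.
Drift = 1.139 × 374.646 = 426.787 m (downstream).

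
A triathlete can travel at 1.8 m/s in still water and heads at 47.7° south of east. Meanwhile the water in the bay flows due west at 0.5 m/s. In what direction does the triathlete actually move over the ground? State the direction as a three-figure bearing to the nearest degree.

Taking east as x and north as y: velocity relative to the water = (1.211, -1.331) m/s; the water relative to ground = (-0.500, 0.000) m/s.
Velocity relative to ground = (1.211, -1.331) + (-0.500, 0.000) = (0.711, -1.331) m/s.
Bearing = atan2(0.71, -1.33) = 151.88° clockwise from north.

152°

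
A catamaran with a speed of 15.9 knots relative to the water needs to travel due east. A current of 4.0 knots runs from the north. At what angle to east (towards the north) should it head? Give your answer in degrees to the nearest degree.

The current pushes perpendicular to the desired track; the heading must have a component into the current equal to 4.0 knots: 15.9 sin θ = 4.0.
sin θ = 0.2516, so θ = 14.571°.

15°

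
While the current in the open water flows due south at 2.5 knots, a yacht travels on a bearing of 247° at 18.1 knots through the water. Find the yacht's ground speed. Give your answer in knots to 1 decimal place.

19.2 knots

Taking east as x and north as y: velocity relative to the water = (-16.661, -7.072) knots; the water relative to ground = (0.000, -2.500) knots.
Velocity relative to ground = (-16.661, -7.072) + (0.000, -2.500) = (-16.661, -9.572) knots.
Speed = |(-16.661, -9.572)| = 19.215 knots.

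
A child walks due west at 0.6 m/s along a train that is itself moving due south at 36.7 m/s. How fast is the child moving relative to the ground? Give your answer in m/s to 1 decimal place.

36.7 m/s

Taking east as x and north as y: train velocity = (0.000, -36.700) m/s; child velocity relative to train = (-0.600, 0.000) m/s.
Velocity relative to ground = (0.000, -36.700) + (-0.600, 0.000) = (-0.600, -36.700) m/s.
Speed = |(-0.600, -36.700)| = 36.705 m/s.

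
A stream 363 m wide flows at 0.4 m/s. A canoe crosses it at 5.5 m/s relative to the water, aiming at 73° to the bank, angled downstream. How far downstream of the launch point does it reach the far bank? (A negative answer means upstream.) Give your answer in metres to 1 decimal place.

138.6 m

Perpendicular speed = 5.260 m/s; crossing time = 363 / 5.260 = 69.016 s.
Net downstream speed = 2.008 m/s.
Drift = 2.008 × 69.016 = 138.586 m (downstream).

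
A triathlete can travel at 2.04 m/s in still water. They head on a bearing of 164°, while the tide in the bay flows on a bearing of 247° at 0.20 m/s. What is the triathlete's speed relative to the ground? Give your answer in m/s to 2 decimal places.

2.07 m/s

Taking east as x and north as y: velocity relative to the water = (0.562, -1.961) m/s; the water relative to ground = (-0.184, -0.078) m/s.
Velocity relative to ground = (0.562, -1.961) + (-0.184, -0.078) = (0.378, -2.039) m/s.
Speed = |(0.378, -2.039)| = 2.074 m/s.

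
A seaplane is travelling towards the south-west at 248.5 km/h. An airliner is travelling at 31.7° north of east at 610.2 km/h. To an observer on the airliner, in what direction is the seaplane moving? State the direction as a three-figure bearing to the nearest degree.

Taking east as x and north as y: seaplane velocity = (-175.716, -175.716) km/h; airliner velocity = (519.165, 320.643) km/h.
Velocity of seaplane relative to airliner = (-175.716, -175.716) − (519.165, 320.643) = (-694.881, -496.359) km/h.
Bearing = atan2(-694.88, -496.36) = 234.46° clockwise from north.

234°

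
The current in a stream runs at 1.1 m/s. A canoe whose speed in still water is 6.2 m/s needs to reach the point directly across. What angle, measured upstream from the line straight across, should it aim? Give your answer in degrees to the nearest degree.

10°

To cancel the current, the upstream component of the canoe's velocity must equal the flow: 6.2 sin θ = 1.1.
sin θ = 1.1 / 6.2 = 0.1774.
θ = arcsin(0.1774) = 10.219°.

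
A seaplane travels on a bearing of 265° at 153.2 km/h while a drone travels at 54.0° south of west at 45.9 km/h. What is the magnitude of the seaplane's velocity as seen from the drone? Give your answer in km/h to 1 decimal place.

127.9 km/h

Taking east as x and north as y: seaplane velocity = (-152.617, -13.352) km/h; drone velocity = (-26.979, -37.134) km/h.
Velocity of seaplane relative to drone = (-152.617, -13.352) − (-26.979, -37.134) = (-125.638, 23.782) km/h.
Magnitude = |(-125.638, 23.782)| = 127.869 km/h.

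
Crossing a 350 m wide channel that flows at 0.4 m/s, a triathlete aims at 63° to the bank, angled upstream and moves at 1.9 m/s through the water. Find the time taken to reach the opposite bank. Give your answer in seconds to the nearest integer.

207 s

The component of the triathlete's velocity perpendicular to the bank is 1.9 × sin 63° = 1.693 m/s.
The flow acts along the bank and has no component across it.
Time = 350 / 1.693 = 206.744 s.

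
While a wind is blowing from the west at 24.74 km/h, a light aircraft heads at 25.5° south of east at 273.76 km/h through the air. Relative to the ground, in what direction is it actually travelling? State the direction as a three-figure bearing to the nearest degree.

Taking east as x and north as y: velocity relative to the air = (247.092, -117.857) km/h; the air relative to ground = (24.740, 0.000) km/h.
Velocity relative to ground = (247.092, -117.857) + (24.740, 0.000) = (271.832, -117.857) km/h.
Bearing = atan2(271.83, -117.86) = 113.44° clockwise from north.

113°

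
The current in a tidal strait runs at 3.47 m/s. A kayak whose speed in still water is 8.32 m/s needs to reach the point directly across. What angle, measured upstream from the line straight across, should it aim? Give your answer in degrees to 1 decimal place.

To cancel the current, the upstream component of the kayak's velocity must equal the flow: 8.32 sin θ = 3.47.
sin θ = 3.47 / 8.32 = 0.4171.
θ = arcsin(0.4171) = 24.650°.

24.6°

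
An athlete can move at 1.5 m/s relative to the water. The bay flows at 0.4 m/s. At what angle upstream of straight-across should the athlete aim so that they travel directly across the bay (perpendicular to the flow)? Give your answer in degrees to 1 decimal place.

To cancel the current, the upstream component of the athlete's velocity must equal the flow: 1.5 sin θ = 0.4.
sin θ = 0.4 / 1.5 = 0.2667.
θ = arcsin(0.2667) = 15.466°.

15.5°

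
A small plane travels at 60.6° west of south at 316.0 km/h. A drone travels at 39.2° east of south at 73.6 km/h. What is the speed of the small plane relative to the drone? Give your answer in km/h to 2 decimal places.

Taking east as x and north as y: small plane velocity = (-275.304, -155.126) km/h; drone velocity = (46.517, -57.036) km/h.
Velocity of small plane relative to drone = (-275.304, -155.126) − (46.517, -57.036) = (-321.821, -98.090) km/h.
Magnitude = |(-321.821, -98.090)| = 336.438 km/h.

336.44 km/h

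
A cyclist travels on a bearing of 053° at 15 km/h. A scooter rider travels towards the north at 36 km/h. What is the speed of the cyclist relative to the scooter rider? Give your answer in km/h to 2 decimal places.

Taking east as x and north as y: cyclist velocity = (11.980, 9.027) km/h; scooter rider velocity = (0.000, 36.000) km/h.
Velocity of cyclist relative to scooter rider = (11.980, 9.027) − (0.000, 36.000) = (11.980, -26.973) km/h.
Magnitude = |(11.980, -26.973)| = 29.513 km/h.

29.51 km/h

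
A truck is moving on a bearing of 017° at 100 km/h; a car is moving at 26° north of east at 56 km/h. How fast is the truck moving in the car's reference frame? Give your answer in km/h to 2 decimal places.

74.15 km/h

Taking east as x and north as y: truck velocity = (29.237, 95.630) km/h; car velocity = (50.332, 24.549) km/h.
Velocity of truck relative to car = (29.237, 95.630) − (50.332, 24.549) = (-21.095, 71.082) km/h.
Magnitude = |(-21.095, 71.082)| = 74.146 km/h.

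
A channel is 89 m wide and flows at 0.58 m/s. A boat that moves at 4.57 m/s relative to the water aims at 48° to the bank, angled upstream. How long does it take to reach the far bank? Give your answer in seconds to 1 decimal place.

26.2 s

The component of the boat's velocity perpendicular to the bank is 4.57 × sin 48° = 3.396 m/s.
Only the cross-stream component determines the crossing time; the current contributes nothing perpendicular to the bank.
Time = 89 / 3.396 = 26.206 s.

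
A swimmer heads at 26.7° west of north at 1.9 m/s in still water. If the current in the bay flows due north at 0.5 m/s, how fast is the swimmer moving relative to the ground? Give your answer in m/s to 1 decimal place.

Taking east as x and north as y: velocity relative to the water = (-0.854, 1.697) m/s; the water relative to ground = (0.000, 0.500) m/s.
Velocity relative to ground = (-0.854, 1.697) + (0.000, 0.500) = (-0.854, 2.197) m/s.
Speed = |(-0.854, 2.197)| = 2.357 m/s.

2.4 m/s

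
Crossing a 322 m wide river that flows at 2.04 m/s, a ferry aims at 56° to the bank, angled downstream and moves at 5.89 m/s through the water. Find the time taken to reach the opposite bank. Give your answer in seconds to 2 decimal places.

65.94 s

The component of the ferry's velocity perpendicular to the bank is 5.89 × sin 56° = 4.883 m/s.
The current is parallel to the bank, so it does not affect the crossing time.
Time = 322 / 4.883 = 65.943 s.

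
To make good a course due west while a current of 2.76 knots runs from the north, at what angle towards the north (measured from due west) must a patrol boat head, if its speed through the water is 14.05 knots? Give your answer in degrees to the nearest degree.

11°

The current pushes perpendicular to the desired track; the heading must have a component into the current equal to 2.76 knots: 14.05 sin θ = 2.76.
sin θ = 0.1964, so θ = 11.329°.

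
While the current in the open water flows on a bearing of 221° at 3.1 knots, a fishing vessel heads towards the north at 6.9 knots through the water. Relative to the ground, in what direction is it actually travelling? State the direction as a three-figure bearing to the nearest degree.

Taking east as x and north as y: velocity relative to the water = (0.000, 6.900) knots; the water relative to ground = (-2.034, -2.340) knots.
Velocity relative to ground = (0.000, 6.900) + (-2.034, -2.340) = (-2.034, 4.560) knots.
Bearing = atan2(-2.03, 4.56) = 335.96° clockwise from north.

336°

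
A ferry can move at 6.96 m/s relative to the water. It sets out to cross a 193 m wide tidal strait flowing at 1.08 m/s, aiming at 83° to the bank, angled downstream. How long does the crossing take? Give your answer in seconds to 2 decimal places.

The component of the ferry's velocity perpendicular to the bank is 6.96 × sin 83° = 6.908 m/s.
The current is parallel to the bank, so it does not affect the crossing time.
Time = 193 / 6.908 = 27.938 s.

27.94 s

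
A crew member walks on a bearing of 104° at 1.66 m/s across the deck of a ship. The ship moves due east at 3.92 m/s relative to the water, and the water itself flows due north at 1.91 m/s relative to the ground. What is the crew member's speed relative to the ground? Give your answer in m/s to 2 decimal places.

5.73 m/s

In east/north components (m/s): crew member relative to ship = (1.611, -0.402); ship relative to water = (3.920, 0.000); water relative to ground = (0.000, 1.910).
Sum = (5.531, 1.508) m/s.
Speed = |(5.531, 1.508)| = 5.733 m/s.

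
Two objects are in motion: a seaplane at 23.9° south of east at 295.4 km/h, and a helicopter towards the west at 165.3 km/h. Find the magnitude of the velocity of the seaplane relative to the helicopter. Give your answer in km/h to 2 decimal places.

Taking east as x and north as y: seaplane velocity = (270.071, -119.679) km/h; helicopter velocity = (-165.300, 0.000) km/h.
Velocity of seaplane relative to helicopter = (270.071, -119.679) − (-165.300, 0.000) = (435.371, -119.679) km/h.
Magnitude = |(435.371, -119.679)| = 451.520 km/h.

451.52 km/h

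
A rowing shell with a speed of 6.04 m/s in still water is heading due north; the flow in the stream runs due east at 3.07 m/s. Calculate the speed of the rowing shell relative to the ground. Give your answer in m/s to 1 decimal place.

Taking east as x and north as y: velocity relative to the water = (0.000, 6.040) m/s; the water relative to ground = (3.070, 0.000) m/s.
Velocity relative to ground = (0.000, 6.040) + (3.070, 0.000) = (3.070, 6.040) m/s.
Speed = |(3.070, 6.040)| = 6.775 m/s.

6.8 m/s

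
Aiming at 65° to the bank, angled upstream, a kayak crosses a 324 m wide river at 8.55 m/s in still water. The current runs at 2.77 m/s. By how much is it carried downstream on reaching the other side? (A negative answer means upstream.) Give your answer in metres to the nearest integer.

-35 m

Perpendicular speed = 7.749 m/s; crossing time = 324 / 7.749 = 41.812 s.
Net downstream speed = -0.843 m/s.
Drift = -0.843 × 41.812 = -35.264 m (upstream).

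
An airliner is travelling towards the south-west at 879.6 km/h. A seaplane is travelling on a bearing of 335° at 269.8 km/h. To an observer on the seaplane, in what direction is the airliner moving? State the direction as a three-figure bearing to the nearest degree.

Taking east as x and north as y: airliner velocity = (-621.971, -621.971) km/h; seaplane velocity = (-114.022, 244.522) km/h.
Velocity of airliner relative to seaplane = (-621.971, -621.971) − (-114.022, 244.522) = (-507.949, -866.493) km/h.
Bearing = atan2(-507.95, -866.49) = 210.38° clockwise from north.

210°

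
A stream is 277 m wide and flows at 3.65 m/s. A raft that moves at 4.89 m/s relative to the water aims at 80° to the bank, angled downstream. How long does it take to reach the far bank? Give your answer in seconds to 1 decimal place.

The component of the raft's velocity perpendicular to the bank is 4.89 × sin 80° = 4.816 m/s.
Only the cross-stream component determines the crossing time; the current contributes nothing perpendicular to the bank.
Time = 277 / 4.816 = 57.520 s.

57.5 s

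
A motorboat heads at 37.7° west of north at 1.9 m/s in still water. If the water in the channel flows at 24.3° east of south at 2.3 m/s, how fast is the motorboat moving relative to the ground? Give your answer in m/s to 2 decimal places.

Taking east as x and north as y: velocity relative to the water = (-1.162, 1.503) m/s; the water relative to ground = (0.946, -2.096) m/s.
Velocity relative to ground = (-1.162, 1.503) + (0.946, -2.096) = (-0.215, -0.593) m/s.
Speed = |(-0.215, -0.593)| = 0.631 m/s.

0.63 m/s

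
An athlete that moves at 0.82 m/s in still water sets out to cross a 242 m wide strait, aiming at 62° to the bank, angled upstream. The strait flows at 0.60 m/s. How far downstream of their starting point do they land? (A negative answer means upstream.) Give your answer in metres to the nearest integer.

Perpendicular speed = 0.724 m/s; crossing time = 242 / 0.724 = 334.246 s.
Net downstream speed = 0.215 m/s.
Drift = 0.215 × 334.246 = 71.874 m (downstream).

72 m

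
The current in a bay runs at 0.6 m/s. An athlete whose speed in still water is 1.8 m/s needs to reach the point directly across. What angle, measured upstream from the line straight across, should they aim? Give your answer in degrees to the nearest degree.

To cancel the current, the upstream component of the athlete's velocity must equal the flow: 1.8 sin θ = 0.6.
sin θ = 0.6 / 1.8 = 0.3333.
θ = arcsin(0.3333) = 19.471°.

19°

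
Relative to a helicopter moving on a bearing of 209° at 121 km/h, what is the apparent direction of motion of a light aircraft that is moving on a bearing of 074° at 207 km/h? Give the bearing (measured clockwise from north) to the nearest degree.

Taking east as x and north as y: light aircraft velocity = (198.981, 57.057) km/h; helicopter velocity = (-58.662, -105.829) km/h.
Velocity of light aircraft relative to helicopter = (198.981, 57.057) − (-58.662, -105.829) = (257.643, 162.886) km/h.
Bearing = atan2(257.64, 162.89) = 57.70° clockwise from north.

058°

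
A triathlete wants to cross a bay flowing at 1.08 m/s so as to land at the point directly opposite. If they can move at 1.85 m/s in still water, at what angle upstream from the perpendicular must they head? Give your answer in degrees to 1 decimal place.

To cancel the current, the upstream component of the triathlete's velocity must equal the flow: 1.85 sin θ = 1.08.
sin θ = 1.08 / 1.85 = 0.5838.
θ = arcsin(0.5838) = 35.717°.

35.7°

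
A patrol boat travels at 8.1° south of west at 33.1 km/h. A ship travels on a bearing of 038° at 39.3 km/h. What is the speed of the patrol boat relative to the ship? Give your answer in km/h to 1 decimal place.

Taking east as x and north as y: patrol boat velocity = (-32.770, -4.664) km/h; ship velocity = (24.195, 30.969) km/h.
Velocity of patrol boat relative to ship = (-32.770, -4.664) − (24.195, 30.969) = (-56.965, -35.633) km/h.
Magnitude = |(-56.965, -35.633)| = 67.192 km/h.

67.2 km/h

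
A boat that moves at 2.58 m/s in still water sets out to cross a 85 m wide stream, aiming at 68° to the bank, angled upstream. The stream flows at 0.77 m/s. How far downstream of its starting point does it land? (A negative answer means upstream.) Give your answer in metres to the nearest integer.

Perpendicular speed = 2.392 m/s; crossing time = 85 / 2.392 = 35.533 s.
Net downstream speed = -0.196 m/s.
Drift = -0.196 × 35.533 = -6.982 m (upstream).

-7 m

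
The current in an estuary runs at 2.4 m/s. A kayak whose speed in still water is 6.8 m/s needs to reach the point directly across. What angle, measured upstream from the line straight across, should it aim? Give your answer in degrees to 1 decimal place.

20.7°

To cancel the current, the upstream component of the kayak's velocity must equal the flow: 6.8 sin θ = 2.4.
sin θ = 2.4 / 6.8 = 0.3529.
θ = arcsin(0.3529) = 20.667°.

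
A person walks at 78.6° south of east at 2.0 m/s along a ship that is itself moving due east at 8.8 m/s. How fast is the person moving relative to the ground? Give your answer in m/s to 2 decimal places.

9.40 m/s

Taking east as x and north as y: ship velocity = (8.800, 0.000) m/s; person velocity relative to ship = (0.395, -1.961) m/s.
Velocity relative to ground = (8.800, 0.000) + (0.395, -1.961) = (9.195, -1.961) m/s.
Speed = |(9.195, -1.961)| = 9.402 m/s.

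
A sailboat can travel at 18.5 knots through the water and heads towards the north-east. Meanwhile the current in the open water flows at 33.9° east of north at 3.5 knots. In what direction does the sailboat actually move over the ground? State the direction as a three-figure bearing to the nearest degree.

043°

Taking east as x and north as y: velocity relative to the water = (13.081, 13.081) knots; the water relative to ground = (1.952, 2.905) knots.
Velocity relative to ground = (13.081, 13.081) + (1.952, 2.905) = (15.034, 15.987) knots.
Bearing = atan2(15.03, 15.99) = 43.24° clockwise from north.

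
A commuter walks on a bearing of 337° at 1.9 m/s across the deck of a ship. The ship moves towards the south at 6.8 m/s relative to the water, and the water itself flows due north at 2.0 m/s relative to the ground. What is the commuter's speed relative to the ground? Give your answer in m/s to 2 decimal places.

In east/north components (m/s): commuter relative to ship = (-0.742, 1.749); ship relative to water = (0.000, -6.800); water relative to ground = (0.000, 2.000).
Sum = (-0.742, -3.051) m/s.
Speed = |(-0.742, -3.051)| = 3.140 m/s.

3.14 m/s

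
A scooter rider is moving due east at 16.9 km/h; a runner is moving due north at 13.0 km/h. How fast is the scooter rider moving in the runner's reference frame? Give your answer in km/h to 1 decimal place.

Taking east as x and north as y: scooter rider velocity = (16.900, 0.000) km/h; runner velocity = (0.000, 13.000) km/h.
Velocity of scooter rider relative to runner = (16.900, 0.000) − (0.000, 13.000) = (16.900, -13.000) km/h.
Magnitude = |(16.900, -13.000)| = 21.322 km/h.

21.3 km/h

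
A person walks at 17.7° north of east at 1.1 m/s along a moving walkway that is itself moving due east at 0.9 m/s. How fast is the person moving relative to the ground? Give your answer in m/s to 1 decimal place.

Taking east as x and north as y: moving walkway velocity = (0.900, 0.000) m/s; person velocity relative to moving walkway = (1.048, 0.334) m/s.
Velocity relative to ground = (0.900, 0.000) + (1.048, 0.334) = (1.948, 0.334) m/s.
Speed = |(1.948, 0.334)| = 1.976 m/s.

2.0 m/s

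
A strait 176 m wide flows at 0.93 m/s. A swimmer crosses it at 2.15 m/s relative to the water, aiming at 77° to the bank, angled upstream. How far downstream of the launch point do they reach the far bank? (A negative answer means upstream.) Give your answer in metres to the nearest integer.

Perpendicular speed = 2.095 m/s; crossing time = 176 / 2.095 = 84.014 s.
Net downstream speed = 0.446 m/s.
Drift = 0.446 × 84.014 = 37.500 m (downstream).

37 m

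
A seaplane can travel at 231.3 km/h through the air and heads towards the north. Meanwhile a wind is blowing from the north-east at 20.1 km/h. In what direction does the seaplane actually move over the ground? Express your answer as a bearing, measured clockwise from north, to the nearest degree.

356°

Taking east as x and north as y: velocity relative to the air = (0.000, 231.300) km/h; the air relative to ground = (-14.213, -14.213) km/h.
Velocity relative to ground = (0.000, 231.300) + (-14.213, -14.213) = (-14.213, 217.087) km/h.
Bearing = atan2(-14.21, 217.09) = 356.25° clockwise from north.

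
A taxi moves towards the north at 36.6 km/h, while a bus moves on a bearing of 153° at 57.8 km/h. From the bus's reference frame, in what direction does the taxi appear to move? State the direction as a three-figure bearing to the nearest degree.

343°

Taking east as x and north as y: taxi velocity = (0.000, 36.600) km/h; bus velocity = (26.241, -51.500) km/h.
Velocity of taxi relative to bus = (0.000, 36.600) − (26.241, -51.500) = (-26.241, 88.100) km/h.
Bearing = atan2(-26.24, 88.10) = 343.41° clockwise from north.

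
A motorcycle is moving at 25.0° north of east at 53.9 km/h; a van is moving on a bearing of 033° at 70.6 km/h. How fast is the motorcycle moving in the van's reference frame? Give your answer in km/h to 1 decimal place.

37.9 km/h

Taking east as x and north as y: motorcycle velocity = (48.850, 22.779) km/h; van velocity = (38.452, 59.210) km/h.
Velocity of motorcycle relative to van = (48.850, 22.779) − (38.452, 59.210) = (10.398, -36.431) km/h.
Magnitude = |(10.398, -36.431)| = 37.886 km/h.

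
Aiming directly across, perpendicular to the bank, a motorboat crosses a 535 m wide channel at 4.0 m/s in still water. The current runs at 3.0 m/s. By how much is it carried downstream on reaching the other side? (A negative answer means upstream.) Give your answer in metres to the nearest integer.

401 m

Perpendicular speed = 4.000 m/s; crossing time = 535 / 4.000 = 133.750 s.
Net downstream speed = 3.000 m/s.
Drift = 3.000 × 133.750 = 401.250 m (downstream).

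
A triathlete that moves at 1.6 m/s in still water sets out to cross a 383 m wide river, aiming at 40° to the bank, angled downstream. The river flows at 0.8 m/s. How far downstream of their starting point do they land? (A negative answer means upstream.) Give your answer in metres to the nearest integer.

Perpendicular speed = 1.028 m/s; crossing time = 383 / 1.028 = 372.401 s.
Net downstream speed = 2.026 m/s.
Drift = 2.026 × 372.401 = 754.363 m (downstream).

754 m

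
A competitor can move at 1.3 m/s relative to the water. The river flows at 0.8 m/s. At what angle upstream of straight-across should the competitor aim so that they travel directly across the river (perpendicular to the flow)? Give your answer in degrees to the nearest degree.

To cancel the current, the upstream component of the competitor's velocity must equal the flow: 1.3 sin θ = 0.8.
sin θ = 0.8 / 1.3 = 0.6154.
θ = arcsin(0.6154) = 37.980°.

38°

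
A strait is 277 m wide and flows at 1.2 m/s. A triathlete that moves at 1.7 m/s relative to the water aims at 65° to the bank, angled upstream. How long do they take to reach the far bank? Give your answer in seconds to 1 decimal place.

179.8 s

The component of the triathlete's velocity perpendicular to the bank is 1.7 × sin 65° = 1.541 m/s.
The flow acts along the bank and has no component across it.
Time = 277 / 1.541 = 179.786 s.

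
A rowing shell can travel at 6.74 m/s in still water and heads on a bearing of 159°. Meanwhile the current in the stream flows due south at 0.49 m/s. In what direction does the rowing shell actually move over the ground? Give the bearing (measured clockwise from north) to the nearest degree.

160°

Taking east as x and north as y: velocity relative to the water = (2.415, -6.292) m/s; the water relative to ground = (0.000, -0.490) m/s.
Velocity relative to ground = (2.415, -6.292) + (0.000, -0.490) = (2.415, -6.782) m/s.
Bearing = atan2(2.42, -6.78) = 160.40° clockwise from north.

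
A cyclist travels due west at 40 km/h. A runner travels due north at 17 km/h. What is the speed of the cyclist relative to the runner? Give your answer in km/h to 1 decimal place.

43.5 km/h

Taking east as x and north as y: cyclist velocity = (-40.000, 0.000) km/h; runner velocity = (0.000, 17.000) km/h.
Velocity of cyclist relative to runner = (-40.000, 0.000) − (0.000, 17.000) = (-40.000, -17.000) km/h.
Magnitude = |(-40.000, -17.000)| = 43.463 km/h.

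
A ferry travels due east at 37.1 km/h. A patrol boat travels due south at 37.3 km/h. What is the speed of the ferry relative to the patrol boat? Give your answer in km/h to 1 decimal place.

Taking east as x and north as y: ferry velocity = (37.100, 0.000) km/h; patrol boat velocity = (0.000, -37.300) km/h.
Velocity of ferry relative to patrol boat = (37.100, 0.000) − (0.000, -37.300) = (37.100, 37.300) km/h.
Magnitude = |(37.100, 37.300)| = 52.609 km/h.

52.6 km/h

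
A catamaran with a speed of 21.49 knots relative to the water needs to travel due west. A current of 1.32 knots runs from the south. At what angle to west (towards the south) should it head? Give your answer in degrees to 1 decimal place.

The current pushes perpendicular to the desired track; the heading must have a component into the current equal to 1.32 knots: 21.49 sin θ = 1.32.
sin θ = 0.0614, so θ = 3.522°.

3.5°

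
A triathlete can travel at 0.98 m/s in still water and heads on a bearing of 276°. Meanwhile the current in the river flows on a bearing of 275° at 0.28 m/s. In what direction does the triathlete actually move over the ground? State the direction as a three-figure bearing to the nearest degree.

Taking east as x and north as y: velocity relative to the water = (-0.975, 0.102) m/s; the water relative to ground = (-0.279, 0.024) m/s.
Velocity relative to ground = (-0.975, 0.102) + (-0.279, 0.024) = (-1.254, 0.127) m/s.
Bearing = atan2(-1.25, 0.13) = 275.78° clockwise from north.

276°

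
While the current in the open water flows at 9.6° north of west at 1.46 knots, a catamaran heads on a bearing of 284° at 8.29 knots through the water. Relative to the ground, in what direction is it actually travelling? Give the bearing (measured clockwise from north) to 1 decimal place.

Taking east as x and north as y: velocity relative to the water = (-8.044, 2.006) knots; the water relative to ground = (-1.440, 0.243) knots.
Velocity relative to ground = (-8.044, 2.006) + (-1.440, 0.243) = (-9.483, 2.249) knots.
Bearing = atan2(-9.48, 2.25) = 283.34° clockwise from north.

283.3°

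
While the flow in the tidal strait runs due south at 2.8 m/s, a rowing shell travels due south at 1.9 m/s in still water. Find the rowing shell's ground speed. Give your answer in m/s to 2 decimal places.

4.70 m/s

Taking east as x and north as y: velocity relative to the water = (0.000, -1.900) m/s; the water relative to ground = (0.000, -2.800) m/s.
Velocity relative to ground = (0.000, -1.900) + (0.000, -2.800) = (0.000, -4.700) m/s.
Speed = |(0.000, -4.700)| = 4.700 m/s.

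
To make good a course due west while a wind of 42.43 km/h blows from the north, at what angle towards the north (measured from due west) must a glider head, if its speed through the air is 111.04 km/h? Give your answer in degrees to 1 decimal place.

The wind pushes perpendicular to the desired track; the heading must have a component into the wind equal to 42.43 km/h: 111.04 sin θ = 42.43.
sin θ = 0.3821, so θ = 22.465°.

22.5°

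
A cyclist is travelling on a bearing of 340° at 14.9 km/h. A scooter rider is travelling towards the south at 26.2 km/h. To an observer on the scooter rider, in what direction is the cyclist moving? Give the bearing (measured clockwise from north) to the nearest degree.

353°

Taking east as x and north as y: cyclist velocity = (-5.096, 14.001) km/h; scooter rider velocity = (0.000, -26.200) km/h.
Velocity of cyclist relative to scooter rider = (-5.096, 14.001) − (0.000, -26.200) = (-5.096, 40.201) km/h.
Bearing = atan2(-5.10, 40.20) = 352.78° clockwise from north.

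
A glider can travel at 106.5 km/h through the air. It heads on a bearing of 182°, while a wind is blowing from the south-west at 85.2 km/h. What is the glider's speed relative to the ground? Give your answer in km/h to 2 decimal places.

73.00 km/h

Taking east as x and north as y: velocity relative to the air = (-3.717, -106.435) km/h; the air relative to ground = (60.245, 60.245) km/h.
Velocity relative to ground = (-3.717, -106.435) + (60.245, 60.245) = (56.529, -46.190) km/h.
Speed = |(56.529, -46.190)| = 73.000 km/h.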